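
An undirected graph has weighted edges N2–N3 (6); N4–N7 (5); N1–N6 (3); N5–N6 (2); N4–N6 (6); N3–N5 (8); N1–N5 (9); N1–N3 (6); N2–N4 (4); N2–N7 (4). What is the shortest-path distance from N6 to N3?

Paths from N6 to N3:
N6 -> N1 -> N3: 3 + 6 = 9
N6 -> N5 -> N3: 2 + 8 = 10
N6 -> N4 -> N7 -> N2 -> N3: 6 + 5 + 4 + 6 = 21
N6 -> N5 -> N1 -> N3: 2 + 9 + 6 = 17
N6 -> N1 -> N5 -> N3: 3 + 9 + 8 = 20
N6 -> N4 -> N2 -> N3: 6 + 4 + 6 = 16
Best route has total 9.

9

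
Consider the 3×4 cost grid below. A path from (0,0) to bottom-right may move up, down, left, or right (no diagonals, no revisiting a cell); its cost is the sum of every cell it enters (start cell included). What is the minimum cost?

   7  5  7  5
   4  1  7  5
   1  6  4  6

28

One optimal route is [0,0]→[1,0]→[1,1]→[2,1]→[2,2]→[2,3].
Its cost is 7 + 4 + 1 + 6 + 4 + 6 = 28.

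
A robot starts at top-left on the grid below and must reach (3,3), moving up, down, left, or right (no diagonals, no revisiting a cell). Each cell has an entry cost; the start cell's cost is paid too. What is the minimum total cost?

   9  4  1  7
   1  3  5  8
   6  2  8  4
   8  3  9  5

32

One optimal route is r0c0 -> r1c0 -> r1c1 -> r2c1 -> r2c2 -> r2c3 -> r3c3.
Its cost is 9 + 1 + 3 + 2 + 8 + 4 + 5 = 32.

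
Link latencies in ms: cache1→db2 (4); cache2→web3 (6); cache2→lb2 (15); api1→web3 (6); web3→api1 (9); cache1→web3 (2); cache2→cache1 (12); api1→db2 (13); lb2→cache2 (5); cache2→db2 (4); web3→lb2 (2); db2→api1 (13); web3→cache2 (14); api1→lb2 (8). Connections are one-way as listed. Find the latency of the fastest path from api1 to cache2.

Routes from api1 to cache2:
api1 → lb2 → cache2: 8 + 5 = 13
api1 → web3 → cache2: 6 + 14 = 20
api1 → web3 → lb2 → cache2: 6 + 2 + 5 = 13
Shortest: 13 ms.

13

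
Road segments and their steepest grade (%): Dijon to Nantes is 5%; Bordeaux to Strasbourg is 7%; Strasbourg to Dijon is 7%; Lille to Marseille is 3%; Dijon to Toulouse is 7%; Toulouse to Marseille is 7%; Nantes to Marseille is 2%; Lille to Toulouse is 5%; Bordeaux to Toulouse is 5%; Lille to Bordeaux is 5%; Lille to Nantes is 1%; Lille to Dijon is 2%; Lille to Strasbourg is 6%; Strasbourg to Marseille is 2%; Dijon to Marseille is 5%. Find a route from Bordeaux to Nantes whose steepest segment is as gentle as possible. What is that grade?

5

Comparing a few candidate routes:
Bordeaux-Lille-Marseille-Nantes: max(5, 3, 2) = 5
Bordeaux-Lille-Nantes: max(5, 1) = 5
Bordeaux-Toulouse-Lille-Marseille-Dijon-Nantes: max(5, 5, 3, 5, 5) = 5
Bordeaux-Lille-Dijon-Marseille-Nantes: max(5, 2, 5, 2) = 5
Bordeaux-Lille-Dijon-Nantes: max(5, 2, 5) = 5
Bordeaux-Lille-Marseille-Dijon-Nantes: max(5, 3, 5, 5) = 5
The minimum achievable maximum is 5%.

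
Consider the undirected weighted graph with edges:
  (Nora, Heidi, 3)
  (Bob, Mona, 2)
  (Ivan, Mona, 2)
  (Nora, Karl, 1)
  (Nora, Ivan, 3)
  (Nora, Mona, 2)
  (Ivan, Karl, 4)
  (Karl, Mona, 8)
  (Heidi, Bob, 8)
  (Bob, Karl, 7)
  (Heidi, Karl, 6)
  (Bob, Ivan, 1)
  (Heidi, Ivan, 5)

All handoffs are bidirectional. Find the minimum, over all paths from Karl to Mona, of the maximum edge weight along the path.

Comparing a few candidate routes:
Karl-Ivan-Mona: max(4, 2) = 4
Karl-Nora-Ivan-Bob-Mona: max(1, 3, 1, 2) = 3
Karl-Ivan-Nora-Mona: max(4, 3, 2) = 4
Karl-Nora-Ivan-Mona: max(1, 3, 2) = 3
Karl-Ivan-Bob-Mona: max(4, 1, 2) = 4
Karl-Nora-Mona: max(1, 2) = 2
The minimum achievable maximum is 2.

2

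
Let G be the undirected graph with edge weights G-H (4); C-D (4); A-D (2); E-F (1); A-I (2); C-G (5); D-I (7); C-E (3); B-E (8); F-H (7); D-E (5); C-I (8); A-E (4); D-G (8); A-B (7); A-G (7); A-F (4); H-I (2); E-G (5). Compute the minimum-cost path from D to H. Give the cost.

6

Comparing a few candidate routes:
D - I - H: 7 + 2 = 9
D - A - I - H: 2 + 2 + 2 = 6
D - C - G - H: 4 + 5 + 4 = 13
D - G - H: 8 + 4 = 12
Best route has total 6.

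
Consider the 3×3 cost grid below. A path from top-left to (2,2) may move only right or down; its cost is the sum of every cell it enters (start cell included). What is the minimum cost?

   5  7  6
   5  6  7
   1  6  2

19

One optimal route is [0,0] -> [1,0] -> [2,0] -> [2,1] -> [2,2].
Its cost is 5 + 5 + 1 + 6 + 2 = 19.
For comparison, the top-then-right route costs 27.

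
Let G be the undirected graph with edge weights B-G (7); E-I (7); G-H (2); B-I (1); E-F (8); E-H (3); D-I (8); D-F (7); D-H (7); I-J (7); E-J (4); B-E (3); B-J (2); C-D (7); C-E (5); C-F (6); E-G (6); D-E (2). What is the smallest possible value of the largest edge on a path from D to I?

3

Checking several routes:
D - F - C - E - B - I: max(7, 6, 5, 3, 1) = 7
D - F - C - E - B - J - I: max(7, 6, 5, 3, 2, 7) = 7
D - E - B - I: max(2, 3, 1) = 3
D - E - J - B - I: max(2, 4, 2, 1) = 4
Best route has worst link 3.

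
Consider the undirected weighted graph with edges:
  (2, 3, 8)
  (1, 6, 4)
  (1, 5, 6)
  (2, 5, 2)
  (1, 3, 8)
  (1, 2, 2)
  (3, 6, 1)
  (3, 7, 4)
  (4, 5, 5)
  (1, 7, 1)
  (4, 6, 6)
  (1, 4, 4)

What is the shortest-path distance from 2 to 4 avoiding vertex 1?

Routes from 2 to 4 avoiding 1:
2→5→4: 2 + 5 = 7
2→3→6→4: 8 + 1 + 6 = 15
Shortest: 7.

7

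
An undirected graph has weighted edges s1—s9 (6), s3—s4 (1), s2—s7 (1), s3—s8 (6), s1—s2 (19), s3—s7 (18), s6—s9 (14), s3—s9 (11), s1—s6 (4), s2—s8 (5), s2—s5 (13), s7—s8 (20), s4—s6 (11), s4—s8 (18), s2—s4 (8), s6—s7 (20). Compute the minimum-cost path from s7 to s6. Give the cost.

Comparing a few candidate routes:
s7→s2→s8→s3→s4→s6: 1 + 5 + 6 + 1 + 11 = 24
s7→s6: 20
s7→s2→s4→s6: 1 + 8 + 11 = 20
s7→s2→s1→s6: 1 + 19 + 4 = 24
The minimum is 20.

20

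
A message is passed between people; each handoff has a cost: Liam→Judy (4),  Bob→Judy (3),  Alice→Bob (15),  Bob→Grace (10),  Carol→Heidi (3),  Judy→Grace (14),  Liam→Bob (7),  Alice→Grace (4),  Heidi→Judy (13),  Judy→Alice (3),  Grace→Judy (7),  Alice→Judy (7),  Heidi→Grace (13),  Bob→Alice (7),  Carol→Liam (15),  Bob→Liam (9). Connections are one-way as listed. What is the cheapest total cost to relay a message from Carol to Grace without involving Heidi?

Checking several routes:
Carol → Liam → Judy → Alice → Grace: 15 + 4 + 3 + 4 = 26
Carol → Liam → Bob → Grace: 15 + 7 + 10 = 32
Carol → Liam → Bob → Judy → Alice → Grace: 15 + 7 + 3 + 3 + 4 = 32
Best route has total 26.

26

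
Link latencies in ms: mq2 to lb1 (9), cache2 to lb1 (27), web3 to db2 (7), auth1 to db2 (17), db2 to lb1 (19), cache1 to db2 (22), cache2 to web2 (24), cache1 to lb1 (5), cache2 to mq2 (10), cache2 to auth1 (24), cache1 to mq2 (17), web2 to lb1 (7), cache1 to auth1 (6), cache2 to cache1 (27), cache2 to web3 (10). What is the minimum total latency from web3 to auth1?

24

Some routes from web3 to auth1:
web3 → db2 → cache1 → auth1: 7 + 22 + 6 = 35
web3 → cache2 → mq2 → lb1 → cache1 → auth1: 10 + 10 + 9 + 5 + 6 = 40
web3 → cache2 → cache1 → auth1: 10 + 27 + 6 = 43
web3 → cache2 → auth1: 10 + 24 = 34
web3 → db2 → auth1: 7 + 17 = 24
web3 → db2 → lb1 → cache1 → auth1: 7 + 19 + 5 + 6 = 37
The minimum is 24 ms.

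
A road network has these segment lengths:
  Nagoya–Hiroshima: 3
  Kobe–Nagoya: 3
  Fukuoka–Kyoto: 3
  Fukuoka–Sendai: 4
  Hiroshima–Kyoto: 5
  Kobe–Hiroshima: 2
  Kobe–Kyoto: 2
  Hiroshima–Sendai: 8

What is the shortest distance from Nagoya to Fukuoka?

Comparing a few candidate routes:
Nagoya - Kobe - Hiroshima - Kyoto - Fukuoka: 3 + 2 + 5 + 3 = 13
Nagoya - Hiroshima - Sendai - Fukuoka: 3 + 8 + 4 = 15
Nagoya - Hiroshima - Kobe - Kyoto - Fukuoka: 3 + 2 + 2 + 3 = 10
Nagoya - Kobe - Kyoto - Fukuoka: 3 + 2 + 3 = 8
Nagoya - Hiroshima - Kyoto - Fukuoka: 3 + 5 + 3 = 11
Best route has total 8.

8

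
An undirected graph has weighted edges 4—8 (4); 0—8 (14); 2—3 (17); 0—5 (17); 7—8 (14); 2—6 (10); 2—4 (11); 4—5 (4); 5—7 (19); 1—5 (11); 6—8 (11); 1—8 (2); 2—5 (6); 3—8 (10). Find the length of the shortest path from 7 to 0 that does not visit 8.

Candidate routes:
7 -> 5 -> 0: 19 + 17 = 36
Shortest: 36.

36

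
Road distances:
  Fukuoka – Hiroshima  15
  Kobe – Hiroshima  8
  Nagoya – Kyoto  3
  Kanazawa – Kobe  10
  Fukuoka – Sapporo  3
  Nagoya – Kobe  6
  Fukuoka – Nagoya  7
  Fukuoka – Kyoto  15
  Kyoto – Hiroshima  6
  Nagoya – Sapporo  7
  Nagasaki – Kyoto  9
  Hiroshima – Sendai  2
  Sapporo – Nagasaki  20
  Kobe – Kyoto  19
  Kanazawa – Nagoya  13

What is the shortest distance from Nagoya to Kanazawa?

Comparing a few candidate routes:
Nagoya -> Kanazawa: 13
Nagoya -> Kyoto -> Hiroshima -> Kobe -> Kanazawa: 3 + 6 + 8 + 10 = 27
Nagoya -> Kyoto -> Kobe -> Kanazawa: 3 + 19 + 10 = 32
Nagoya -> Kobe -> Kanazawa: 6 + 10 = 16
Shortest: 13.

13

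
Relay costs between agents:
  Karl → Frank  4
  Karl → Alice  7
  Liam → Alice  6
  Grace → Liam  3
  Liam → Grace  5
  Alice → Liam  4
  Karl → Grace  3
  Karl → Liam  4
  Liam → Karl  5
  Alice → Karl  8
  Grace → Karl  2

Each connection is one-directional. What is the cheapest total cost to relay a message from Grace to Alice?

Paths from Grace to Alice:
Grace - Karl - Liam - Alice: 2 + 4 + 6 = 12
Grace - Liam - Karl - Alice: 3 + 5 + 7 = 15
Grace - Karl - Alice: 2 + 7 = 9
Grace - Liam - Alice: 3 + 6 = 9
Shortest: 9.

9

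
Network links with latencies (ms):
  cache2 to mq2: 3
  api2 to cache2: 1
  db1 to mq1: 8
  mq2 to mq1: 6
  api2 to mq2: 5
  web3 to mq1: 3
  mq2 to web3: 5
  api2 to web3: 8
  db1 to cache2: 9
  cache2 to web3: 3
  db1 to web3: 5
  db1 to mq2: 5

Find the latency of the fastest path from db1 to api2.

9

Comparing a few candidate routes:
db1 - mq2 - api2: 5 + 5 = 10
db1 - web3 - api2: 5 + 8 = 13
db1 - web3 - cache2 - api2: 5 + 3 + 1 = 9
db1 - cache2 - api2: 9 + 1 = 10
db1 - mq2 - cache2 - api2: 5 + 3 + 1 = 9
The minimum is 9 ms.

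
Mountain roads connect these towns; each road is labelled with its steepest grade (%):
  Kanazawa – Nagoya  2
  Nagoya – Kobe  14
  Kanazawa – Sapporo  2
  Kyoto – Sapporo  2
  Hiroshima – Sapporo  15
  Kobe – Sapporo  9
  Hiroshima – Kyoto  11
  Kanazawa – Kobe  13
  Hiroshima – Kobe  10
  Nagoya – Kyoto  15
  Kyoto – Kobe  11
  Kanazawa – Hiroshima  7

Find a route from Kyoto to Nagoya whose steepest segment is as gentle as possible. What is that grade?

2

Checking several routes:
Kyoto - Hiroshima - Kobe - Sapporo - Kanazawa - Nagoya: max(11, 10, 9, 2, 2) = 11
Kyoto - Hiroshima - Kanazawa - Nagoya: max(11, 7, 2) = 11
Kyoto - Kobe - Sapporo - Kanazawa - Nagoya: max(11, 9, 2, 2) = 11
Kyoto - Sapporo - Kobe - Hiroshima - Kanazawa - Nagoya: max(2, 9, 10, 7, 2) = 10
Kyoto - Sapporo - Kanazawa - Nagoya: max(2, 2, 2) = 2
The minimum achievable maximum is 2%.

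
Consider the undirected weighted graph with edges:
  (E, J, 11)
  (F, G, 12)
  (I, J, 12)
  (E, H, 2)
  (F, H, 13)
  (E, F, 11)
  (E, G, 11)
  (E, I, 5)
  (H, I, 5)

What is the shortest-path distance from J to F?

22

A few of the J→F routes:
J -> I -> H -> F: 12 + 5 + 13 = 30
J -> I -> E -> F: 12 + 5 + 11 = 28
J -> E -> F: 11 + 11 = 22
J -> E -> H -> F: 11 + 2 + 13 = 26
Shortest: 22.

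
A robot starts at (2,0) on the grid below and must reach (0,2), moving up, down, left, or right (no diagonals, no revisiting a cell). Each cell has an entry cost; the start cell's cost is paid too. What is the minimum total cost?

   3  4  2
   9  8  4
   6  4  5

Best path: (2,0) → (2,1) → (2,2) → (1,2) → (0,2)
Cost: 6 + 4 + 5 + 4 + 2 = 21

21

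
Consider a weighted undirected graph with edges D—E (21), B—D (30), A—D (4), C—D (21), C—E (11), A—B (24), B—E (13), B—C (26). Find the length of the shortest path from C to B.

Comparing a few candidate routes:
C - D - A - B: 21 + 4 + 24 = 49
C - E - B: 11 + 13 = 24
C - D - E - B: 21 + 21 + 13 = 55
C - D - B: 21 + 30 = 51
C - B: 26
Shortest: 24.

24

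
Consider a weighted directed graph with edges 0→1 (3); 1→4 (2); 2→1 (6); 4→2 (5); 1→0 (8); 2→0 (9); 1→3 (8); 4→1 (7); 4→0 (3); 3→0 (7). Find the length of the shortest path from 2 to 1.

Paths from 2 to 1:
2 → 0 → 1: 9 + 3 = 12
2 → 1: 6
The minimum is 6.

6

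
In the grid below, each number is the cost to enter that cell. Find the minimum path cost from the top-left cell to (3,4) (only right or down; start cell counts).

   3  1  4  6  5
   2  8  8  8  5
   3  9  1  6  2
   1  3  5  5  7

29

Best path: (0,0) → (1,0) → (2,0) → (3,0) → (3,1) → (3,2) → (3,3) → (3,4)
Cost: 3 + 2 + 3 + 1 + 3 + 5 + 5 + 7 = 29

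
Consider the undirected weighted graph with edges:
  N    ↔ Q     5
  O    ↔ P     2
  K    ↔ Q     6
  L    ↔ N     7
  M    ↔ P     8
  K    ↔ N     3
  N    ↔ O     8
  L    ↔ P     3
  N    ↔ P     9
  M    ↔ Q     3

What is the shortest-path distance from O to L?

Some routes from O to L:
O -> P -> L: 2 + 3 = 5
O -> N -> L: 8 + 7 = 15
O -> P -> N -> L: 2 + 9 + 7 = 18
Best route has total 5.

5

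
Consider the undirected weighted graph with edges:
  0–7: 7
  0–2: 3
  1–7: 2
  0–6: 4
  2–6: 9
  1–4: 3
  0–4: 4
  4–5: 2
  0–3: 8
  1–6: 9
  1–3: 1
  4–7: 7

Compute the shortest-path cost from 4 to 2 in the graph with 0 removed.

Routes from 4 to 2 avoiding 0:
4→1→6→2: 3 + 9 + 9 = 21
4→7→1→6→2: 7 + 2 + 9 + 9 = 27
The minimum is 21.

21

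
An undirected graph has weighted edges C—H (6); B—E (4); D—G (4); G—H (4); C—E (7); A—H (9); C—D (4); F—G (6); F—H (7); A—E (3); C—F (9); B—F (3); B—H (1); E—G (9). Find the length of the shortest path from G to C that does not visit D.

10

Comparing a few candidate routes:
G -> H -> C: 4 + 6 = 10
G -> F -> B -> H -> C: 6 + 3 + 1 + 6 = 16
G -> H -> B -> E -> C: 4 + 1 + 4 + 7 = 16
G -> E -> C: 9 + 7 = 16
G -> F -> C: 6 + 9 = 15
Best route has total 10.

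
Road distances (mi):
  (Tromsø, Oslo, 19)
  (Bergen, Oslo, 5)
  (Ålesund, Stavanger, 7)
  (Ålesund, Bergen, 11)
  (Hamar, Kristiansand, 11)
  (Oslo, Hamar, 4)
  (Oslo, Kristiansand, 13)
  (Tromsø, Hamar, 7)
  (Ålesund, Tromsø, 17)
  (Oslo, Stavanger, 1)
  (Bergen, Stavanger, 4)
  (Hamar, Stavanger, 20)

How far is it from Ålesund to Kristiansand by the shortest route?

21

Comparing a few candidate routes:
Ålesund -> Stavanger -> Oslo -> Hamar -> Kristiansand: 7 + 1 + 4 + 11 = 23
Ålesund -> Bergen -> Oslo -> Kristiansand: 11 + 5 + 13 = 29
Ålesund -> Bergen -> Stavanger -> Oslo -> Kristiansand: 11 + 4 + 1 + 13 = 29
Ålesund -> Stavanger -> Oslo -> Kristiansand: 7 + 1 + 13 = 21
The minimum is 21 mi.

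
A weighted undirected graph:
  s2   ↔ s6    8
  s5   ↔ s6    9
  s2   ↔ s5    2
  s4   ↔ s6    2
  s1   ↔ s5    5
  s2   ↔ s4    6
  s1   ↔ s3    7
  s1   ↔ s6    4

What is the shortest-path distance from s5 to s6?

9

Routes from s5 to s6:
s5 → s6: 9
s5 → s1 → s6: 5 + 4 = 9
s5 → s2 → s4 → s6: 2 + 6 + 2 = 10
s5 → s2 → s6: 2 + 8 = 10
Best route has total 9.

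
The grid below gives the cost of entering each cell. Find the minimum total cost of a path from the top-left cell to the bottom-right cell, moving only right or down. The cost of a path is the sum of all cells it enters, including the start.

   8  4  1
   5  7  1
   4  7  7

21

Cheapest: [0,0]→[0,1]→[0,2]→[1,2]→[2,2]
  8 + 4 + 1 + 1 + 7 = 21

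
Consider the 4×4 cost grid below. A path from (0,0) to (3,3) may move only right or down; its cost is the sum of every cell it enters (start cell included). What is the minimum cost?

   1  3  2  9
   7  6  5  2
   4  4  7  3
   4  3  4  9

Best path: (0,0) (0,1) (0,2) (1,2) (1,3) (2,3) (3,3)
Cost: 1 + 3 + 2 + 5 + 2 + 3 + 9 = 25
For comparison, the top-then-right route costs 29.

25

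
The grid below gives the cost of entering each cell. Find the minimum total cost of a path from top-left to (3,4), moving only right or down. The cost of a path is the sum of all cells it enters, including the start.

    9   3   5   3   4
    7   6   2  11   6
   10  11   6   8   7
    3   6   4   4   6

Take [0,0]→[0,1]→[0,2]→[1,2]→[2,2]→[3,2]→[3,3]→[3,4] for a total of 9 + 3 + 5 + 2 + 6 + 4 + 4 + 6 = 39.
(Top row then right column would cost 43.)

39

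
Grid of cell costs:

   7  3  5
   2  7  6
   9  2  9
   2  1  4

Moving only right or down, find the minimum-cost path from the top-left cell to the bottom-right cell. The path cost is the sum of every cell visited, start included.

Best path: (0,0) (1,0) (1,1) (2,1) (3,1) (3,2)
Cost: 7 + 2 + 7 + 2 + 1 + 4 = 23
For comparison, the top-then-right route costs 34.

23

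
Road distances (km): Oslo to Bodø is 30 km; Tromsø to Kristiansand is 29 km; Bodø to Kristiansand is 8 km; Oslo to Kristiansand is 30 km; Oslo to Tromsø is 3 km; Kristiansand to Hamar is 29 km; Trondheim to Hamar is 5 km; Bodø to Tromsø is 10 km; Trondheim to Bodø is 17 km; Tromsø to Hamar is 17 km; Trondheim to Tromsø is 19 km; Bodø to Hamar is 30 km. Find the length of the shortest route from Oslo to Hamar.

Comparing a few candidate routes:
Oslo → Tromsø → Trondheim → Hamar: 3 + 19 + 5 = 27
Oslo → Tromsø → Bodø → Hamar: 3 + 10 + 30 = 43
Oslo → Tromsø → Bodø → Kristiansand → Hamar: 3 + 10 + 8 + 29 = 50
Oslo → Tromsø → Bodø → Trondheim → Hamar: 3 + 10 + 17 + 5 = 35
Oslo → Tromsø → Hamar: 3 + 17 = 20
Oslo → Bodø → Trondheim → Hamar: 30 + 17 + 5 = 52
Best route has total 20 km.

20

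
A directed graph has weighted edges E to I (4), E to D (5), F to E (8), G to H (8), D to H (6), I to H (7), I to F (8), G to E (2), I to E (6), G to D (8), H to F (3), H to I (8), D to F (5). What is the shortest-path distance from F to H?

Candidate routes:
F -> E -> I -> H: 8 + 4 + 7 = 19
F -> E -> D -> H: 8 + 5 + 6 = 19
Shortest: 19.

19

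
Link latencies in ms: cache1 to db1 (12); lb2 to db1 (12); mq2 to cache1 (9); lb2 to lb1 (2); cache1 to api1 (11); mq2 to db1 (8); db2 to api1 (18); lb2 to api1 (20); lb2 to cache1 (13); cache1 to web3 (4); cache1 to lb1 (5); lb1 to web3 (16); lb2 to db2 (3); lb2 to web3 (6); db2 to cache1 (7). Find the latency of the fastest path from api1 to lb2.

18

Comparing a few candidate routes:
api1 → cache1 → db2 → lb2: 11 + 7 + 3 = 21
api1 → db2 → lb2: 18 + 3 = 21
api1 → cache1 → web3 → lb2: 11 + 4 + 6 = 21
api1 → cache1 → lb1 → lb2: 11 + 5 + 2 = 18
api1 → cache1 → lb2: 11 + 13 = 24
api1 → lb2: 20
Best route has total 18 ms.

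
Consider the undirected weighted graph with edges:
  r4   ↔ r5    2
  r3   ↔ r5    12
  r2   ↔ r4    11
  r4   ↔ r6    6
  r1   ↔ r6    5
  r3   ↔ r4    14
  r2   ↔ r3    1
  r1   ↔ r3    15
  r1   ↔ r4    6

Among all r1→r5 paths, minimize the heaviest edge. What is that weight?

6

Some routes from r1 to r5:
r1 -> r6 -> r4 -> r2 -> r3 -> r5: max(5, 6, 11, 1, 12) = 12
r1 -> r6 -> r4 -> r5: max(5, 6, 2) = 6
r1 -> r4 -> r5: max(6, 2) = 6
The minimum achievable maximum is 6.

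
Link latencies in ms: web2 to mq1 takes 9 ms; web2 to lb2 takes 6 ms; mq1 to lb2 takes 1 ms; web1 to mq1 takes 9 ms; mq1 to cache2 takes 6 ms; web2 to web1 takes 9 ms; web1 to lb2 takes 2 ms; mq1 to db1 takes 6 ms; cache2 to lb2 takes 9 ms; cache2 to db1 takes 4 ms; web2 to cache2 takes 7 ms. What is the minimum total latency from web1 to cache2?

A few of the web1→cache2 routes:
web1 -> lb2 -> mq1 -> db1 -> cache2: 2 + 1 + 6 + 4 = 13
web1 -> lb2 -> mq1 -> cache2: 2 + 1 + 6 = 9
web1 -> lb2 -> cache2: 2 + 9 = 11
Shortest: 9 ms.

9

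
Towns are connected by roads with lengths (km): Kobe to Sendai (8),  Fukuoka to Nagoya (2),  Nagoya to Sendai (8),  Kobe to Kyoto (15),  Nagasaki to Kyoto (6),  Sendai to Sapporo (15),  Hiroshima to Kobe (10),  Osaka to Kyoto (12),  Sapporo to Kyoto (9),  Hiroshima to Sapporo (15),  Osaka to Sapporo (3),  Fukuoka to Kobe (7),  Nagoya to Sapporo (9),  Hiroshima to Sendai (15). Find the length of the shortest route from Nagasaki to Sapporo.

A few of the Nagasaki→Sapporo routes:
Nagasaki - Kyoto - Kobe - Fukuoka - Nagoya - Sapporo: 6 + 15 + 7 + 2 + 9 = 39
Nagasaki - Kyoto - Osaka - Sapporo: 6 + 12 + 3 = 21
Nagasaki - Kyoto - Kobe - Sendai - Sapporo: 6 + 15 + 8 + 15 = 44
Nagasaki - Kyoto - Sapporo: 6 + 9 = 15
The minimum is 15 km.

15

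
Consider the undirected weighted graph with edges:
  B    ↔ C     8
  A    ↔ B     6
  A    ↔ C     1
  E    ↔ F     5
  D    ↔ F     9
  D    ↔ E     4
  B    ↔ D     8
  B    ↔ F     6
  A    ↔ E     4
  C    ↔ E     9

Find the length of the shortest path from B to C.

Checking several routes:
B-F-E-A-C: 6 + 5 + 4 + 1 = 16
B-C: 8
B-A-C: 6 + 1 = 7
B-D-E-A-C: 8 + 4 + 4 + 1 = 17
B-A-E-C: 6 + 4 + 9 = 19
Shortest: 7.

7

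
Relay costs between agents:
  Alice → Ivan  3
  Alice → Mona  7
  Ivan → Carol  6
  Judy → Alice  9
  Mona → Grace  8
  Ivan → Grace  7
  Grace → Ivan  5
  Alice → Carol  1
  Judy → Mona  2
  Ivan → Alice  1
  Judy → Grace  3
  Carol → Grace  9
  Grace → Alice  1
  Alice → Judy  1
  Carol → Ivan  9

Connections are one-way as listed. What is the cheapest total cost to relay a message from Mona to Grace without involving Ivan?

Paths from Mona to Grace avoiding Ivan:
Mona -> Grace: 8
Best route has total 8.

8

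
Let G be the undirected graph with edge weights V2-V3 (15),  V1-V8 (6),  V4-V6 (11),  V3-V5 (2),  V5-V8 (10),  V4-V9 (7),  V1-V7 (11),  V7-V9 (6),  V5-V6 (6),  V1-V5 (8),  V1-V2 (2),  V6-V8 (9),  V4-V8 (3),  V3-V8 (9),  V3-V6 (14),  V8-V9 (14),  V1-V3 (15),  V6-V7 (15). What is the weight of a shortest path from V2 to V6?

A few of the V2→V6 routes:
V2-V3-V5-V6: 15 + 2 + 6 = 23
V2-V1-V5-V6: 2 + 8 + 6 = 16
V2-V1-V8-V5-V6: 2 + 6 + 10 + 6 = 24
V2-V1-V8-V4-V6: 2 + 6 + 3 + 11 = 22
V2-V1-V8-V3-V5-V6: 2 + 6 + 9 + 2 + 6 = 25
V2-V1-V8-V6: 2 + 6 + 9 = 17
Best route has total 16.

16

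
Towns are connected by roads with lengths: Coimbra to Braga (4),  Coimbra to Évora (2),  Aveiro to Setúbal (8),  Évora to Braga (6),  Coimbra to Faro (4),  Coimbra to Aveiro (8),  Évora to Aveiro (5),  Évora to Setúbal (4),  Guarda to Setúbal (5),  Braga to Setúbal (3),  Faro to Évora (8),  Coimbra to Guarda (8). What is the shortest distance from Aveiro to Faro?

11

A few of the Aveiro→Faro routes:
Aveiro → Coimbra → Évora → Faro: 8 + 2 + 8 = 18
Aveiro → Évora → Faro: 5 + 8 = 13
Aveiro → Coimbra → Faro: 8 + 4 = 12
Aveiro → Setúbal → Évora → Coimbra → Faro: 8 + 4 + 2 + 4 = 18
Aveiro → Évora → Coimbra → Faro: 5 + 2 + 4 = 11
The minimum is 11.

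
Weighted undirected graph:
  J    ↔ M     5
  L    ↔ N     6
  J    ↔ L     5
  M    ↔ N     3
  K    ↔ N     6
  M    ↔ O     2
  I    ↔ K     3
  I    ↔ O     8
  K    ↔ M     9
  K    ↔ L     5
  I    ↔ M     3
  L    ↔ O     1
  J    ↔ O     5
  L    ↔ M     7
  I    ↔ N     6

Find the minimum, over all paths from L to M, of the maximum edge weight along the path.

Comparing a few candidate routes:
L-K-I-M: max(5, 3, 3) = 5
L-O-J-M: max(1, 5, 5) = 5
L-O-M: max(1, 2) = 2
L-N-M: max(6, 3) = 6
L-J-O-M: max(5, 5, 2) = 5
L-J-M: max(5, 5) = 5
Smallest bottleneck: 2.

2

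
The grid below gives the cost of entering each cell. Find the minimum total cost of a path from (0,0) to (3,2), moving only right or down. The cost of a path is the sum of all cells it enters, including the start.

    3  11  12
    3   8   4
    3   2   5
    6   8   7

23

Take [0,0] -> [1,0] -> [2,0] -> [2,1] -> [2,2] -> [3,2] for a total of 3 + 3 + 3 + 2 + 5 + 7 = 23.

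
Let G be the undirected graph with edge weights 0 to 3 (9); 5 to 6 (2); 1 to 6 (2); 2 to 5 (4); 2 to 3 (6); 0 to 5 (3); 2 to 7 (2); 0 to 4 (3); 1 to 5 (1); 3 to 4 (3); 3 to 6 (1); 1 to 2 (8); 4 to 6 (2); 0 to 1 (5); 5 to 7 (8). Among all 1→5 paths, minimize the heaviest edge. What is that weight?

Some routes from 1 to 5:
1 - 0 - 4 - 3 - 6 - 5: max(5, 3, 3, 1, 2) = 5
1 - 5: max(1) = 1
1 - 6 - 3 - 4 - 0 - 5: max(2, 1, 3, 3, 3) = 3
1 - 6 - 4 - 0 - 5: max(2, 2, 3, 3) = 3
1 - 0 - 4 - 6 - 5: max(5, 3, 2, 2) = 5
1 - 6 - 5: max(2, 2) = 2
Best route has worst link 1.

1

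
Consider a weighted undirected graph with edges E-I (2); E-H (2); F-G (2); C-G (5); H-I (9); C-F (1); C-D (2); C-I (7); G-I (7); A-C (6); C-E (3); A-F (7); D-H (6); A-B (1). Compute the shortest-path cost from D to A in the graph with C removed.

Candidate routes:
D→H→I→G→F→A: 6 + 9 + 7 + 2 + 7 = 31
D→H→E→I→G→F→A: 6 + 2 + 2 + 7 + 2 + 7 = 26
The minimum is 26.

26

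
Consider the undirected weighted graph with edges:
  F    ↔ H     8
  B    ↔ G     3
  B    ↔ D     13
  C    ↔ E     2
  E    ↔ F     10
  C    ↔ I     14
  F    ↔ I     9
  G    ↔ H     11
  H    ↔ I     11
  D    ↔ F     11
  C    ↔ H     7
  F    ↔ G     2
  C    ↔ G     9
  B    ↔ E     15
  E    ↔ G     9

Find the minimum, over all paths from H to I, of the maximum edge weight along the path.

Some routes from H to I:
H - F - I: max(8, 9) = 9
H - C - E - F - I: max(7, 2, 10, 9) = 10
H - C - G - F - I: max(7, 9, 2, 9) = 9
H - C - E - G - F - I: max(7, 2, 9, 2, 9) = 9
Best route has worst link 9.

9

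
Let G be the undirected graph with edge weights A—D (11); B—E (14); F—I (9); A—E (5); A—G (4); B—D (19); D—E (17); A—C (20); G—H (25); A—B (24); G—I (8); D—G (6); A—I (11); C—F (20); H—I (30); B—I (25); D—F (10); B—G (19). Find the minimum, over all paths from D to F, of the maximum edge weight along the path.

9

A few of the D→F routes:
D→G→I→F: max(6, 8, 9) = 9
D→A→I→F: max(11, 11, 9) = 11
D→F: max(10) = 10
D→G→A→I→F: max(6, 4, 11, 9) = 11
D→A→G→I→F: max(11, 4, 8, 9) = 11
Best route has worst link 9.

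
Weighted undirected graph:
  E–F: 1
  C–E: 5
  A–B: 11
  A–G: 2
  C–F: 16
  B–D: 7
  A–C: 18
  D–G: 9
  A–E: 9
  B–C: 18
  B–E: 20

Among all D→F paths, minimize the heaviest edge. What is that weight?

9

A few of the D→F routes:
D-B-A-E-F: max(7, 11, 9, 1) = 11
D-G-A-B-C-E-F: max(9, 2, 11, 18, 5, 1) = 18
D-B-A-E-C-F: max(7, 11, 9, 5, 16) = 16
D-G-A-E-C-F: max(9, 2, 9, 5, 16) = 16
D-G-A-E-F: max(9, 2, 9, 1) = 9
The minimum achievable maximum is 9.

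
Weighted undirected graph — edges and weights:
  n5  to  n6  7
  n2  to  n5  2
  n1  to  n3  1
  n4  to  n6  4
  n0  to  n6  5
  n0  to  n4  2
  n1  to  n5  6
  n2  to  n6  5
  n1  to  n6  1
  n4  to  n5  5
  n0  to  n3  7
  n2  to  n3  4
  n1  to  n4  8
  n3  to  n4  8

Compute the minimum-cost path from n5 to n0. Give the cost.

Checking several routes:
n5 -> n4 -> n0: 5 + 2 = 7
n5 -> n2 -> n6 -> n0: 2 + 5 + 5 = 12
n5 -> n1 -> n6 -> n0: 6 + 1 + 5 = 12
The minimum is 7.

7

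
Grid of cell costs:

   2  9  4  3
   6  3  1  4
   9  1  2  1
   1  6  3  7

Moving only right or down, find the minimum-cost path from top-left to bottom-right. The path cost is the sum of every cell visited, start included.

22

Path (0,0) -> (1,0) -> (1,1) -> (1,2) -> (2,2) -> (2,3) -> (3,3): 2 + 6 + 3 + 1 + 2 + 1 + 7 = 22.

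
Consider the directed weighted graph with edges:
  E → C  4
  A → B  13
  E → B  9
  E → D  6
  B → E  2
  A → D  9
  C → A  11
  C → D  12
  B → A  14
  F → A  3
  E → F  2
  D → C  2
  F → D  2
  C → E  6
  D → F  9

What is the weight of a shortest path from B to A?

7

Some routes from B to A:
B -> E -> C -> A: 2 + 4 + 11 = 17
B -> E -> F -> A: 2 + 2 + 3 = 7
B -> A: 14
Best route has total 7.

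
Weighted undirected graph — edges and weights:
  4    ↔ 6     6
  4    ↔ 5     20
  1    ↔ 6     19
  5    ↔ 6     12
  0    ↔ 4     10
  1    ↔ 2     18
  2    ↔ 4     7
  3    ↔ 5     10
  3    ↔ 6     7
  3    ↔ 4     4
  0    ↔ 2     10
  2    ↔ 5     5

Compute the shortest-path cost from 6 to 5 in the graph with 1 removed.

12

Comparing a few candidate routes:
6-4-2-5: 6 + 7 + 5 = 18
6-3-4-2-5: 7 + 4 + 7 + 5 = 23
6-5: 12
6-3-5: 7 + 10 = 17
6-4-3-5: 6 + 4 + 10 = 20
Shortest: 12.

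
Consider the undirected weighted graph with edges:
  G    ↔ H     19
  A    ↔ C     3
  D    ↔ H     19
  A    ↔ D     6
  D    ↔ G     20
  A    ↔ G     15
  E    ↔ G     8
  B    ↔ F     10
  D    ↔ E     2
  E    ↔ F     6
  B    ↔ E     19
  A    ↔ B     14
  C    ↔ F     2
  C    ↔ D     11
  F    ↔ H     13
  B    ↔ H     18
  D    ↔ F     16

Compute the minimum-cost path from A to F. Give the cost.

A few of the A→F routes:
A-D-C-F: 6 + 11 + 2 = 19
A-D-E-F: 6 + 2 + 6 = 14
A-C-F: 3 + 2 = 5
Best route has total 5.

5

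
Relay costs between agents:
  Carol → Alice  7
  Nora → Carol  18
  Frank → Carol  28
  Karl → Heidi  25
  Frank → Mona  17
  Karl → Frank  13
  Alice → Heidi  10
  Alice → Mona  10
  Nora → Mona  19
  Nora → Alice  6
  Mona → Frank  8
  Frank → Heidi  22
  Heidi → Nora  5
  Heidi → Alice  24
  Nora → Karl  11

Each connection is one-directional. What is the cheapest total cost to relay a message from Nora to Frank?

A few of the Nora→Frank routes:
Nora - Mona - Frank: 19 + 8 = 27
Nora - Karl - Frank: 11 + 13 = 24
Nora - Alice - Mona - Frank: 6 + 10 + 8 = 24
Nora - Carol - Alice - Mona - Frank: 18 + 7 + 10 + 8 = 43
Shortest: 24.

24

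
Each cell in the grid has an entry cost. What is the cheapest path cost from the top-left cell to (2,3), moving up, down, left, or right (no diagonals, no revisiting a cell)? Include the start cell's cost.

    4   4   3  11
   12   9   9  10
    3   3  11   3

Best path: [0,0] -> [0,1] -> [0,2] -> [1,2] -> [1,3] -> [2,3]
Cost: 4 + 4 + 3 + 9 + 10 + 3 = 33

33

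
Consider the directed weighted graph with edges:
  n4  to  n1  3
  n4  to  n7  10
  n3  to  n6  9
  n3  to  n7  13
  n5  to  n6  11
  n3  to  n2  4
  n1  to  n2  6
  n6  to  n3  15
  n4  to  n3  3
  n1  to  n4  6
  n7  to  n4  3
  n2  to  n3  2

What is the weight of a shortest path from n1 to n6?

Paths from n1 to n6:
n1 - n4 - n3 - n6: 6 + 3 + 9 = 18
n1 - n2 - n3 - n6: 6 + 2 + 9 = 17
The minimum is 17.

17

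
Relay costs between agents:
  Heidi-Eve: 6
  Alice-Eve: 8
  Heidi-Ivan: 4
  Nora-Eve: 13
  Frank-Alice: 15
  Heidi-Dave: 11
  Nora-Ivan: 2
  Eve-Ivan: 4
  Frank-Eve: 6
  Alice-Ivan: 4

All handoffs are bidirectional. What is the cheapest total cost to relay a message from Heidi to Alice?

8

Comparing a few candidate routes:
Heidi-Ivan-Alice: 4 + 4 = 8
Heidi-Eve-Ivan-Alice: 6 + 4 + 4 = 14
Heidi-Eve-Alice: 6 + 8 = 14
Heidi-Ivan-Eve-Alice: 4 + 4 + 8 = 16
Best route has total 8.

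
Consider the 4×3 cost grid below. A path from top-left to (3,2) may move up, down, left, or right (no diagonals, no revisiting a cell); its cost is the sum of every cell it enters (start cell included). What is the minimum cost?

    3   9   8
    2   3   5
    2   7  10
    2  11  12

Path r0c0→r1c0→r2c0→r3c0→r3c1→r3c2: 3 + 2 + 2 + 2 + 11 + 12 = 32.

32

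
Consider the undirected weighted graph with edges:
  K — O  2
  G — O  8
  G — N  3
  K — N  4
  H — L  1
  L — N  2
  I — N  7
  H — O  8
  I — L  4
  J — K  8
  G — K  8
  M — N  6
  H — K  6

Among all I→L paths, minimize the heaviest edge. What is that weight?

Comparing a few candidate routes:
I-L: max(4) = 4
I-N-K-H-L: max(7, 4, 6, 1) = 7
I-N-L: max(7, 2) = 7
Smallest bottleneck: 4.

4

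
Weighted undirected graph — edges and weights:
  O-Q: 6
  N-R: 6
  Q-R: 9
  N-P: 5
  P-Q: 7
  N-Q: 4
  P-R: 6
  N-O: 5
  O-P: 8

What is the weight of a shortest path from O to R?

Comparing a few candidate routes:
O → N → R: 5 + 6 = 11
O → Q → R: 6 + 9 = 15
O → P → R: 8 + 6 = 14
Shortest: 11.

11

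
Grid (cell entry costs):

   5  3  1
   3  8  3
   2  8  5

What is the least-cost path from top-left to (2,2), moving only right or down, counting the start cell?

One optimal route is (0,0)→(0,1)→(0,2)→(1,2)→(2,2).
Its cost is 5 + 3 + 1 + 3 + 5 = 17.

17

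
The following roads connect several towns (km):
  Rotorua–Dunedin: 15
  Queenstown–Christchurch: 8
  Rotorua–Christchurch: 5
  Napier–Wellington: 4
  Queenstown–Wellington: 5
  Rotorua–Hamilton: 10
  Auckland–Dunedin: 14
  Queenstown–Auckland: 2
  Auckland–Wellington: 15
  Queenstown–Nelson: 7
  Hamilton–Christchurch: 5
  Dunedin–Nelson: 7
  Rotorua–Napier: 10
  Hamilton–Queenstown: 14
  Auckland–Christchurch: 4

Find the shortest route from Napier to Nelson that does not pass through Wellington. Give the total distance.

Checking several routes:
Napier - Rotorua - Christchurch - Queenstown - Nelson: 10 + 5 + 8 + 7 = 30
Napier - Rotorua - Dunedin - Nelson: 10 + 15 + 7 = 32
Napier - Rotorua - Hamilton - Christchurch - Auckland - Queenstown - Nelson: 10 + 10 + 5 + 4 + 2 + 7 = 38
Napier - Rotorua - Hamilton - Christchurch - Queenstown - Nelson: 10 + 10 + 5 + 8 + 7 = 40
Napier - Rotorua - Christchurch - Auckland - Queenstown - Nelson: 10 + 5 + 4 + 2 + 7 = 28
The minimum is 28 km.

28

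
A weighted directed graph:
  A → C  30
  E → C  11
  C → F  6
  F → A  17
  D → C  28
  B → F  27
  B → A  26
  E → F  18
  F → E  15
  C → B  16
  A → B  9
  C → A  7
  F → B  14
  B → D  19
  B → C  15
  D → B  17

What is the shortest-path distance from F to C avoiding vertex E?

29

Comparing a few candidate routes:
F - A - B - C: 17 + 9 + 15 = 41
F - A - C: 17 + 30 = 47
F - B - C: 14 + 15 = 29
F - B - D - C: 14 + 19 + 28 = 61
Shortest: 29.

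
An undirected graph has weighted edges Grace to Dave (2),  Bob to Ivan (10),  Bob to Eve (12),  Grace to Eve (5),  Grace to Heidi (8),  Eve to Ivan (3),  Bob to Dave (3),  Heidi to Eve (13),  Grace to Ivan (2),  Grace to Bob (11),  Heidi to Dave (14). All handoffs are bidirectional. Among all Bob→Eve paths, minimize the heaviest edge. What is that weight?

Checking several routes:
Bob→Ivan→Eve: max(10, 3) = 10
Bob→Dave→Grace→Ivan→Eve: max(3, 2, 2, 3) = 3
Bob→Grace→Ivan→Eve: max(11, 2, 3) = 11
Bob→Ivan→Grace→Eve: max(10, 2, 5) = 10
Bob→Dave→Grace→Eve: max(3, 2, 5) = 5
Smallest bottleneck: 3.

3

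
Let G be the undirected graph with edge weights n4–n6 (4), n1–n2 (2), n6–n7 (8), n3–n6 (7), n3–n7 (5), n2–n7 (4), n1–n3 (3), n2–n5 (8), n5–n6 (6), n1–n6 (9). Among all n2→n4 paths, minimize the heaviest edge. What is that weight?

Some routes from n2 to n4:
n2→n7→n6→n4: max(4, 8, 4) = 8
n2→n1→n3→n6→n4: max(2, 3, 7, 4) = 7
n2→n7→n3→n6→n4: max(4, 5, 7, 4) = 7
n2→n1→n6→n4: max(2, 9, 4) = 9
n2→n1→n3→n7→n6→n4: max(2, 3, 5, 8, 4) = 8
n2→n5→n6→n4: max(8, 6, 4) = 8
Smallest bottleneck: 7.

7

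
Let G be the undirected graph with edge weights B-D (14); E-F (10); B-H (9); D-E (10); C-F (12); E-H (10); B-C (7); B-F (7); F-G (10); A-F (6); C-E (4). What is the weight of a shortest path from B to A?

13

Some routes from B to A:
B→H→E→C→F→A: 9 + 10 + 4 + 12 + 6 = 41
B→C→F→A: 7 + 12 + 6 = 25
B→D→E→F→A: 14 + 10 + 10 + 6 = 40
B→F→A: 7 + 6 = 13
B→C→E→F→A: 7 + 4 + 10 + 6 = 27
B→H→E→F→A: 9 + 10 + 10 + 6 = 35
Best route has total 13.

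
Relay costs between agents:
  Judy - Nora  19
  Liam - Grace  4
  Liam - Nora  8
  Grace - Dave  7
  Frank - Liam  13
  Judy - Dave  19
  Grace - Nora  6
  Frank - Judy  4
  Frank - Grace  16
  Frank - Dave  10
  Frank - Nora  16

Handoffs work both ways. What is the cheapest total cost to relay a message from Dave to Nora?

Some routes from Dave to Nora:
Dave→Grace→Nora: 7 + 6 = 13
Dave→Frank→Nora: 10 + 16 = 26
Dave→Grace→Liam→Nora: 7 + 4 + 8 = 19
The minimum is 13.

13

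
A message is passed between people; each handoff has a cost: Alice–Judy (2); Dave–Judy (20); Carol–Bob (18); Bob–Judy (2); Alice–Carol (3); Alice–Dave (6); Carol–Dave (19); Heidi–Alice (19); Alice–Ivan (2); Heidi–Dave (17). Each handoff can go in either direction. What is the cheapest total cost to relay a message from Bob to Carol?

A few of the Bob→Carol routes:
Bob → Judy → Dave → Alice → Carol: 2 + 20 + 6 + 3 = 31
Bob → Judy → Alice → Dave → Carol: 2 + 2 + 6 + 19 = 29
Bob → Carol: 18
Bob → Judy → Alice → Heidi → Dave → Carol: 2 + 2 + 19 + 17 + 19 = 59
Bob → Judy → Dave → Carol: 2 + 20 + 19 = 41
Bob → Judy → Alice → Carol: 2 + 2 + 3 = 7
Best route has total 7.

7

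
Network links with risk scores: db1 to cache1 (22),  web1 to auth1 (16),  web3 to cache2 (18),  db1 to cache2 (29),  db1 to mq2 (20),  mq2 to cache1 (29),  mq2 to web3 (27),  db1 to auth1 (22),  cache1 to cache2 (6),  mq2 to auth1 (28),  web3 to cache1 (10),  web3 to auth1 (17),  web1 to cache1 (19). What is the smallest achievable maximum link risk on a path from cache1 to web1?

Some routes from cache1 to web1:
cache1 → web1: max(19) = 19
cache1 → db1 → auth1 → web1: max(22, 22, 16) = 22
cache1 → web3 → auth1 → web1: max(10, 17, 16) = 17
cache1 → cache2 → web3 → auth1 → web1: max(6, 18, 17, 16) = 18
Best route has worst link 17.

17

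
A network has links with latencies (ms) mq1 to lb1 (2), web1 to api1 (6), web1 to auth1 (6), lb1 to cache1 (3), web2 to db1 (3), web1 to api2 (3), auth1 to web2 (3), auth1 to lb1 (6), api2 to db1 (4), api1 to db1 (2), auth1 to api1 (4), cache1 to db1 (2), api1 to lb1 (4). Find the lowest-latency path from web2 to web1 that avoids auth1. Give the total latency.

Paths from web2 to web1 avoiding auth1:
web2-db1-api2-web1: 3 + 4 + 3 = 10
web2-db1-cache1-lb1-api1-web1: 3 + 2 + 3 + 4 + 6 = 18
web2-db1-api1-web1: 3 + 2 + 6 = 11
Best route has total 10 ms.

10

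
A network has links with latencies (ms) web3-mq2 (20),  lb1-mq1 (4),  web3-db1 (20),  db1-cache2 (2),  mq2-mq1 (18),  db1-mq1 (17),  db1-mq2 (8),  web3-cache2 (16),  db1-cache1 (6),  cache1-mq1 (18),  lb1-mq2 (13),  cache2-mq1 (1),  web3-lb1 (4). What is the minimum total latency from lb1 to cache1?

Comparing a few candidate routes:
lb1 -> web3 -> db1 -> cache1: 4 + 20 + 6 = 30
lb1 -> web3 -> cache2 -> db1 -> cache1: 4 + 16 + 2 + 6 = 28
lb1 -> mq1 -> cache2 -> db1 -> cache1: 4 + 1 + 2 + 6 = 13
lb1 -> mq1 -> cache1: 4 + 18 = 22
lb1 -> mq2 -> db1 -> cache1: 13 + 8 + 6 = 27
lb1 -> mq1 -> db1 -> cache1: 4 + 17 + 6 = 27
Shortest: 13 ms.

13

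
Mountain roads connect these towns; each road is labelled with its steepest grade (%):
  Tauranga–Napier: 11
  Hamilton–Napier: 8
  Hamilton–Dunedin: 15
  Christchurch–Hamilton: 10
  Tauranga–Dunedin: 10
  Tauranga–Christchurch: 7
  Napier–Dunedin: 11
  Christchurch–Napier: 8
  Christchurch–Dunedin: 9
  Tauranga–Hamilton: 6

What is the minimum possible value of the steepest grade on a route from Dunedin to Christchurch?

9

Checking several routes:
Dunedin -> Christchurch: max(9) = 9
Dunedin -> Tauranga -> Christchurch: max(10, 7) = 10
Dunedin -> Tauranga -> Hamilton -> Napier -> Christchurch: max(10, 6, 8, 8) = 10
Smallest bottleneck: 9%.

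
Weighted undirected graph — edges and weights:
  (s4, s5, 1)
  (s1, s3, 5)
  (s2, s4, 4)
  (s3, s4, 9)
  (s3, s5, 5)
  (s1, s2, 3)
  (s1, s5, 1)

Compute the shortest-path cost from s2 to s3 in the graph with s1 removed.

Paths from s2 to s3 avoiding s1:
s2 - s4 - s3: 4 + 9 = 13
s2 - s4 - s5 - s3: 4 + 1 + 5 = 10
The minimum is 10.

10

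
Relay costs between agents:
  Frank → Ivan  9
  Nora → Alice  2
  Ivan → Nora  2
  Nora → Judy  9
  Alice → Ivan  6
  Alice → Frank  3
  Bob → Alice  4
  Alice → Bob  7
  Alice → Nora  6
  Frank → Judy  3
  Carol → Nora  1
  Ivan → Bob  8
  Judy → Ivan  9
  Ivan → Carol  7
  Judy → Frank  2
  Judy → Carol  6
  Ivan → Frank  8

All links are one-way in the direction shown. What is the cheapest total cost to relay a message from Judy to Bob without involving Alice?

Candidate routes:
Judy→Ivan→Bob: 9 + 8 = 17
Judy→Frank→Ivan→Bob: 2 + 9 + 8 = 19
Best route has total 17.

17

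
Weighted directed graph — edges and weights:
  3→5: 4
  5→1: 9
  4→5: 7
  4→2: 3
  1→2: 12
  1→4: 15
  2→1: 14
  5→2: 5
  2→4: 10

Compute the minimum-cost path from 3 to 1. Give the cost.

Routes from 3 to 1:
3 → 5 → 2 → 1: 4 + 5 + 14 = 23
3 → 5 → 1: 4 + 9 = 13
Best route has total 13.

13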